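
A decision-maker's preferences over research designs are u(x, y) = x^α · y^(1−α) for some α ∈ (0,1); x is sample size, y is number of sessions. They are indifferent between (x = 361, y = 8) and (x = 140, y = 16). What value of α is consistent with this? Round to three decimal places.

α ≈ 0.423

Indifference: 361^α · 8^(1−α) = 140^α · 16^(1−α).
Taking logs: α·ln 361 + (1−α)·ln 8 = α·ln 140 + (1−α)·ln 16, i.e. α·0.947236 = (1−α)·0.693147.
So α/(1−α) = (0.693147)/(0.947236) = 0.731757, and α = 0.731757/1.731757 ≈ 0.423.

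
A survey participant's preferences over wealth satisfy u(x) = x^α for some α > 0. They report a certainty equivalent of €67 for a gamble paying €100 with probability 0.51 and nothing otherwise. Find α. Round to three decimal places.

Since u(0) = 0, the lottery's EU is 0.51·100^α.
Equating: 67^α = 0.51·100^α, i.e. 0.6700^α = 0.51.
α = ln(0.51) / ln(67/100) = -0.673345/-0.400478 ≈ 1.681.

α ≈ 1.681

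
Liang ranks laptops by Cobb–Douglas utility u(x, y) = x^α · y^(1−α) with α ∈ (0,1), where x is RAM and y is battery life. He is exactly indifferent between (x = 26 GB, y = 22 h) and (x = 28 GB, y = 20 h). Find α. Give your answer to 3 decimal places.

Set the two utilities equal: 26^α·22^(1−α) = 28^α·20^(1−α).
(26/28)^α = (20/22)^(1−α); take logs: α·ln(26/28) = (1−α)·ln(20/22), i.e. α·-0.074108 = (1−α)·-0.095310.
So α/(1−α) = (-0.095310)/(-0.074108) = 1.286096, and α = 1.286096/2.286096 ≈ 0.563.

α ≈ 0.563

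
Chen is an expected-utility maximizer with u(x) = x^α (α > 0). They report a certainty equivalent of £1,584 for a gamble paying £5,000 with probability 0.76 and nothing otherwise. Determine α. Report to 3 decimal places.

EU(lottery) = 0.76·5000^α + 0.24·0 = 0.76·5000^α.
Setting u(1584) equal to that: 1584^α = 0.76·5000^α ⇒ (1584/5000)^α = 0.76.
α = ln(0.76) / ln(1584/5000) = -0.274437/-1.149485 ≈ 0.239.

α ≈ 0.239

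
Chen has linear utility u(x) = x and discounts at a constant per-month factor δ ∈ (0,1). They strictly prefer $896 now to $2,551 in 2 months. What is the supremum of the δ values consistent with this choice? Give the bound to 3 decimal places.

Under u(x) = x this choice says 896 > δ^2·2551.
Hence δ^2 < 896/2551 = 0.35123, and x ↦ x^(1/2) is increasing on (0,∞).
δ < (896/2551)^(1/2) ≈ 0.593.

δ < 0.593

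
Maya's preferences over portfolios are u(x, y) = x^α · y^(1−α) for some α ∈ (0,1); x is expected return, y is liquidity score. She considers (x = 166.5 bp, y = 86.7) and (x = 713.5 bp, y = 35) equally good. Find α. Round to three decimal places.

Indifference: 166.5^α · 86.7^(1−α) = 713.5^α · 35^(1−α).
Taking logs: α·ln 166.5 + (1−α)·ln 86.7 = α·ln 713.5 + (1−α)·ln 35, i.e. α·-1.455187 = (1−α)·-0.907106.
So α/(1−α) = (-0.907106)/(-1.455187) = 0.623360, and α = 0.623360/1.623360 ≈ 0.384.

α ≈ 0.384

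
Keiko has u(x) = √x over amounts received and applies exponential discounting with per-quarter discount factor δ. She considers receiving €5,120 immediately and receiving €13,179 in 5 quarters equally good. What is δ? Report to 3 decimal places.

δ ≈ 0.910

The payoff in 5 quarters is discounted by δ^5, so u(5120) = δ^5·u(13179) and δ^5 = u(5120)/u(13179).
With u(x) = √x: δ^5 = √5120/√13179 = √(5120/13179) = 0.62330.
Hence δ = (0.62330)^(1/5) = 0.90978.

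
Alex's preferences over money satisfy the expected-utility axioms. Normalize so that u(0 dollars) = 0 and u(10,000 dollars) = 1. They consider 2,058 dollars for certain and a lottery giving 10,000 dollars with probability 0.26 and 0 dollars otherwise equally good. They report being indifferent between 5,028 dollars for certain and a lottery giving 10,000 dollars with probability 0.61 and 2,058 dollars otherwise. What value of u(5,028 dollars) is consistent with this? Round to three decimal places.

The first gamble pins u(2,058 dollars): it must equal 0.26·1 + 0.74·0 = 0.26.
Then u(5,028 dollars) = 0.61·u(10,000 dollars) + 0.39·u(2,058 dollars) = 0.61·1.00 + 0.39·0.26 = 0.7114.

0.711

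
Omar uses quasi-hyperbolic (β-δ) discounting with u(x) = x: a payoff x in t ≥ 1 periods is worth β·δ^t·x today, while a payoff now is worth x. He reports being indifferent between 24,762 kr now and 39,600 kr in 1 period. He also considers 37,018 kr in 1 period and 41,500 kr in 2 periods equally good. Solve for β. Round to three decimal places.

The second indifference involves only future payoffs, so β cancels: β·δ^1·37018 = β·δ^2·41500, giving δ = 37018/41500 = 0.89200.
Substituting δ into 24762 = β·δ·39600: β = 24762/(35323.200) ≈ 0.701.

β ≈ 0.701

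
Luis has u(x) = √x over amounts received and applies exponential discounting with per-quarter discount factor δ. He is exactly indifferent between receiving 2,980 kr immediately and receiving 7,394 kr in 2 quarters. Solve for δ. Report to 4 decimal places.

Equating discounted utilities: u(2980) = δ^2·u(7394) ⇒ δ^2 = u(2980)/u(7394).
With u(x) = √x: δ^2 = √2980/√7394 = √(2980/7394) = 0.63485.
Hence δ = (0.63485)^(1/2) = 0.796772.

δ ≈ 0.7968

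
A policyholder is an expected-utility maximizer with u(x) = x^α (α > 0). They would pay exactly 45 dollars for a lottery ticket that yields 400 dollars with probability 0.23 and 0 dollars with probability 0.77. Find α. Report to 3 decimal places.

The lottery's expected utility is 0.23·u(400) + 0.77·u(0) = 0.23·400^α (since u(0) = 0 for α > 0).
Indifference: 45^α = 0.23·400^α, so (45/400)^α = 0.23.
α = ln(0.23) / ln(45/400) = -1.469676/-2.184802 ≈ 0.673.

α ≈ 0.673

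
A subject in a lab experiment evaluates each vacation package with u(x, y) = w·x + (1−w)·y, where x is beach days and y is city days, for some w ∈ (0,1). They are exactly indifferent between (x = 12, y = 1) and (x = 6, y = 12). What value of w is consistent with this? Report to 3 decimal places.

w = 0.647

Equating utilities: w·12 + (1−w)·1 = w·6 + (1−w)·12.
Collecting terms: w·6 = (1−w)·11.
The marginal rate of substitution is 11/6, so w = 11/(6+11) = 0.647.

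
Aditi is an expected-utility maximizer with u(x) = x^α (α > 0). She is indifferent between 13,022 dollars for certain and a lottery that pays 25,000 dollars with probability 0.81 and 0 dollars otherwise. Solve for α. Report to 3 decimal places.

α ≈ 0.323

EU(lottery) = 0.81·25000^α + 0.19·0 = 0.81·25000^α.
Equating: 13022^α = 0.81·25000^α, i.e. 0.5209^α = 0.81.
Taking logs: α·ln(13022/25000) = ln(0.81), so α = -0.210721 / -0.652236 ≈ 0.323.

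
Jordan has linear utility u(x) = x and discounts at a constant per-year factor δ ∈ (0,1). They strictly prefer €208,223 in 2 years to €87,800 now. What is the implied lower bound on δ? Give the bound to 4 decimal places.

Comparing present values: 87800 < δ^2·208223.
So δ^2 > 87800/208223 = 0.42166; taking the square root of both positive sides preserves the inequality.
δ > 0.42166^(1/2) = 0.6494.

δ > 0.6494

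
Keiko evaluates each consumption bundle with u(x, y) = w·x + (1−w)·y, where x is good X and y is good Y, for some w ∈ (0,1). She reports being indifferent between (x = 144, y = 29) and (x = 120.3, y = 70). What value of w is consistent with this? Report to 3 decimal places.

w = 0.634

Indifference: w·144 + (1−w)·29 = w·120.3 + (1−w)·70.
w·(144−120.3) = (1−w)·(70−29), i.e. w·23.7 = (1−w)·41.
The marginal rate of substitution is 41/23.7, so w = 41/(23.7+41) = 0.634.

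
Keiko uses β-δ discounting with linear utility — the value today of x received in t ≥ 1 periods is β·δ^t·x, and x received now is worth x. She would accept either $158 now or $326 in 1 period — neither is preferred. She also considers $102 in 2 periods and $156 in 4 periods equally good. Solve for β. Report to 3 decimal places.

β ≈ 0.599

From the later pair, β·δ^2·102 = β·δ^4·156; dividing through, δ^2 = 102/156 = 0.65385, so δ = 0.80861.
Now use the now-vs-future pair: 158 = β·δ·326 gives β = 158/(0.80861·326) ≈ 0.599.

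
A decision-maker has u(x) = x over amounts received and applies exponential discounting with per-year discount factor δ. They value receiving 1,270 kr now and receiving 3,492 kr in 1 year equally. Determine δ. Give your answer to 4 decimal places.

Equating discounted utilities: u(1270) = δ·u(3492) ⇒ δ = u(1270)/u(3492).
With u(x) = x: δ = 1270/3492 = 0.36369.

δ ≈ 0.3637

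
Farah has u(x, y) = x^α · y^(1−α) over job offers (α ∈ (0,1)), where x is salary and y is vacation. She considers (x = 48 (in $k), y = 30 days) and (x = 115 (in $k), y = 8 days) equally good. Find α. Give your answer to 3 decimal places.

Set the two utilities equal: 48^α·30^(1−α) = 115^α·8^(1−α).
Rearrange to (48/115)^α = (8/30)^(1−α) and take logs: α·-0.873731 = (1−α)·-1.321756.
So α/(1−α) = (-1.321756)/(-0.873731) = 1.512772, and α = 1.512772/2.512772 ≈ 0.602.

α ≈ 0.602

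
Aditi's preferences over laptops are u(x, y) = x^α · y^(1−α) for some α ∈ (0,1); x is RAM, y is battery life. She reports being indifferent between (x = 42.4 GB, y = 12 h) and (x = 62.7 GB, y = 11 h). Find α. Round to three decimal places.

The Cobb–Douglas utilities coincide, so 42.4^α·12^(1−α) = 62.7^α·11^(1−α).
Taking logs: α·ln 42.4 + (1−α)·ln 12 = α·ln 62.7 + (1−α)·ln 11, i.e. α·-0.391213 = (1−α)·-0.087011.
Thus α·(-0.478224) = -0.087011, so α = -0.087011/-0.478224 ≈ 0.182.

α ≈ 0.182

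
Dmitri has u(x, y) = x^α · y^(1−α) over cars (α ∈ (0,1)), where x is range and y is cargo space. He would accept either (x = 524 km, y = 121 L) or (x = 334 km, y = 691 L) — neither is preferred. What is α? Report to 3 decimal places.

Indifference: 524^α · 121^(1−α) = 334^α · 691^(1−α).
Taking logs: α·ln 524 + (1−α)·ln 121 = α·ln 334 + (1−α)·ln 691, i.e. α·0.450351 = (1−α)·1.742349.
Thus α·(2.192700) = 1.742349, so α = 1.742349/2.192700 ≈ 0.795.

α ≈ 0.795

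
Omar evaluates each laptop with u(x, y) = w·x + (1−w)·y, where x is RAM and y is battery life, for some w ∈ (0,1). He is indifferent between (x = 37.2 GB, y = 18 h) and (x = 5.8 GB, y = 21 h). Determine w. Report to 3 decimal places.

w = 0.087

Indifference: w·37.2 + (1−w)·18 = w·5.8 + (1−w)·21.
Collecting terms: w·31.4 = (1−w)·3.
Hence w = 3/(31.4+3) = 3/34.4 = 0.087.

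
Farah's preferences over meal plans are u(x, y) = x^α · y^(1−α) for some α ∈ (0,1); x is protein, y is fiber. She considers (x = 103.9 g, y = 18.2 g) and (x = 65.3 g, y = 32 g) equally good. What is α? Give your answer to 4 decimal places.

Indifference: 103.9^α · 18.2^(1−α) = 65.3^α · 32^(1−α).
Rearrange to (103.9/65.3)^α = (32/18.2)^(1−α) and take logs: α·0.4644369 = (1−α)·0.5643143.
So α/(1−α) = (0.5643143)/(0.4644369) = 1.2150505, and α = 1.2150505/2.2150505 ≈ 0.5485.

α ≈ 0.5485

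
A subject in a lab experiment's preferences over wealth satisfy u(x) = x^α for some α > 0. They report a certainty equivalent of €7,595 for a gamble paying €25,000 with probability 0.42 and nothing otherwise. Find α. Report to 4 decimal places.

α ≈ 0.7281

Since u(0) = 0, the lottery's EU is 0.42·25000^α.
Indifference: 7595^α = 0.42·25000^α, so (7595/25000)^α = 0.42.
Taking logs: α·ln(7595/25000) = ln(0.42), so α = -0.8675006 / -1.1913857 ≈ 0.7281.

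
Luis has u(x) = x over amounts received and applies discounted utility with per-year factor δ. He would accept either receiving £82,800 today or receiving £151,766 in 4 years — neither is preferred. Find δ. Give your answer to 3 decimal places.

δ ≈ 0.859

The payoff in 4 years is discounted by δ^4, so u(82800) = δ^4·u(151766) and δ^4 = u(82800)/u(151766).
With u(x) = x: δ^4 = 82800/151766 = 0.54558.
Hence δ = (0.54558)^(1/4) = 0.85944.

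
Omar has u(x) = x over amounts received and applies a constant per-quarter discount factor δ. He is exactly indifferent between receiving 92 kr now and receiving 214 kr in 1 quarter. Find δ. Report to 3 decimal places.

Equating discounted utilities: u(92) = δ·u(214) ⇒ δ = u(92)/u(214).
With u(x) = x: δ = 92/214 = 0.42991.

δ ≈ 0.430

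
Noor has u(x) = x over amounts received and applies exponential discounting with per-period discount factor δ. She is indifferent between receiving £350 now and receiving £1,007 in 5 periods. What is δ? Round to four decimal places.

Indifference means u(350) = δ^5 · u(1007), so δ^5 = u(350)/u(1007).
With u(x) = x: δ^5 = 350/1007 = 0.34757.
Hence δ = (0.34757)^(1/5) = 0.809483.

δ ≈ 0.8095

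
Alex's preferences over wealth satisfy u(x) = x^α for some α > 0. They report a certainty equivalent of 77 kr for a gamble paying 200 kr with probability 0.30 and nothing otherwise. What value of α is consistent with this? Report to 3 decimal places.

α ≈ 1.261

Since u(0) = 0, the lottery's EU is 0.30·200^α.
Equating: 77^α = 0.30·200^α, i.e. 0.3850^α = 0.30.
α = ln(0.30) / ln(77/200) = -1.203973/-0.954512 ≈ 1.261.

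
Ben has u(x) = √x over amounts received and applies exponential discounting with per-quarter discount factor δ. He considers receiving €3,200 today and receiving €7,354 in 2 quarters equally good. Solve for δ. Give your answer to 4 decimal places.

δ ≈ 0.8122

The payoff in 2 quarters is discounted by δ^2, so u(3200) = δ^2·u(7354) and δ^2 = u(3200)/u(7354).
With u(x) = √x: δ^2 = √3200/√7354 = √(3200/7354) = 0.65965.
So δ = 0.65965^(1/2) ≈ 0.8122.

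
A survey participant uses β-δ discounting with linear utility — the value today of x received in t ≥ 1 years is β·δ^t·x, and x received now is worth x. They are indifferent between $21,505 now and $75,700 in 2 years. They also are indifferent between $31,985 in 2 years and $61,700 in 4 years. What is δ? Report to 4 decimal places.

δ ≈ 0.7200

Both payoffs in the second observation are in the future, so β drops out: δ^2·31985 = δ^4·61700 ⇒ δ^2 = 31985/61700 = 0.51840, so δ = 0.72000.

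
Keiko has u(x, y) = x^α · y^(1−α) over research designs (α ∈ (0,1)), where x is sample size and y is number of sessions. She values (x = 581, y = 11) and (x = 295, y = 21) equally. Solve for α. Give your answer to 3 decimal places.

Indifference: 581^α · 11^(1−α) = 295^α · 21^(1−α).
Rearrange to (581/295)^α = (21/11)^(1−α) and take logs: α·0.677775 = (1−α)·0.646627.
Thus α·(1.324402) = 0.646627, so α = 0.646627/1.324402 ≈ 0.488.

α ≈ 0.488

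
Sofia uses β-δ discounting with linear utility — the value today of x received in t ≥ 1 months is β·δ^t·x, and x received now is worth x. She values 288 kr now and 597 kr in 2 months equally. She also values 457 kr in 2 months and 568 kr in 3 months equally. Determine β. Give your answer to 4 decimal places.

β ≈ 0.7452

The second indifference involves only future payoffs, so β cancels: β·δ^2·457 = β·δ^3·568, giving δ = 457/568 = 0.80458.
Now use the now-vs-future pair: 288 = β·δ^2·597 gives β = 288/(0.64734·597) ≈ 0.7452.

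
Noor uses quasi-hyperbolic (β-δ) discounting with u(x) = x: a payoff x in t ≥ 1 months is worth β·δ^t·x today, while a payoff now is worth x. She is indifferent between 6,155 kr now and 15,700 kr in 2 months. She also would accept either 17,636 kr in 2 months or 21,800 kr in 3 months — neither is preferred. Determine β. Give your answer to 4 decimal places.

β ≈ 0.5990

Both payoffs in the second observation are in the future, so β drops out: δ^2·17636 = δ^3·21800 ⇒ δ = 17636/21800 = 0.80899.
Substituting δ into 6155 = β·δ^2·15700: β = 6155/(10275.119) ≈ 0.5990.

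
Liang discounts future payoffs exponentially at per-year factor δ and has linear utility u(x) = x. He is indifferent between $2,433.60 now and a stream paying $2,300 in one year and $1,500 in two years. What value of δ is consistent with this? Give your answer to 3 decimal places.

δ ≈ 0.720

Present value of the stream is 2300·δ + 1500·δ². Indifference gives 2300δ + 1500δ² = 2433.60.
So 1500δ² + 2300δ − 2433.60 = 0.
By the quadratic formula (taking the positive root), δ = (−2300 + √19891600.00) / 3000 ≈ 0.720.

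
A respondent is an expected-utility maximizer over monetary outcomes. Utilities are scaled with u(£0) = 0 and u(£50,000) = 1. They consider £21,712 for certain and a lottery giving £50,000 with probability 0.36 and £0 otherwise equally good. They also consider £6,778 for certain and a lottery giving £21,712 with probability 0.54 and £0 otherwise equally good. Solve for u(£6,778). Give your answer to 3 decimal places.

0.194

First, u(£21,712) = 0.36·u(£50,000) + 0.64·u(£0) = 0.36.
Then u(£6,778) = 0.54·u(£21,712) + 0.46·u(£0) = 0.54·0.36 + 0.46·0.00 = 0.1944.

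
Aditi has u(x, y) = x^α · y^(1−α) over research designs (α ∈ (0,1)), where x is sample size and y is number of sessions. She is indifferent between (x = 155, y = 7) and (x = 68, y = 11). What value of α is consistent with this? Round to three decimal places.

Set the two utilities equal: 155^α·7^(1−α) = 68^α·11^(1−α).
Taking logs: α·ln 155 + (1−α)·ln 7 = α·ln 68 + (1−α)·ln 11, i.e. α·0.823917 = (1−α)·0.451985.
So α/(1−α) = (0.451985)/(0.823917) = 0.548581, and α = 0.548581/1.548581 ≈ 0.354.

α ≈ 0.354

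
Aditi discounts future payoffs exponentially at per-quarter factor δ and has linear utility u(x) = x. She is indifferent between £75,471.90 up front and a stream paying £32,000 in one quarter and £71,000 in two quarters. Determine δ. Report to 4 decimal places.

δ ≈ 0.8300

Equating present values: 75471.90 = 32000δ + 71000δ².
That is, 71000δ² + 32000δ − 75471.90 = 0, a quadratic in δ.
The positive root is δ = [−32000 + √(32000² + 4·71000·75471.90)] / (2·71000) = (−32000 + 149860.000)/142000 ≈ 0.8300.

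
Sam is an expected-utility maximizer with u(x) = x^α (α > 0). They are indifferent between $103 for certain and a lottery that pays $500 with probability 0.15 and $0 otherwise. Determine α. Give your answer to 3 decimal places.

α ≈ 1.201

The lottery's expected utility is 0.15·u(500) + 0.85·u(0) = 0.15·500^α (since u(0) = 0 for α > 0).
Setting u(103) equal to that: 103^α = 0.15·500^α ⇒ (103/500)^α = 0.15.
Taking logs: α·ln(103/500) = ln(0.15), so α = -1.897120 / -1.579879 ≈ 1.201.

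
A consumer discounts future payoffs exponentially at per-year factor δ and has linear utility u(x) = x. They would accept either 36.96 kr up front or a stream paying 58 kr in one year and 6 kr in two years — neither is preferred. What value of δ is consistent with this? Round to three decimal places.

δ ≈ 0.600

The stream is worth 58δ + 6δ² today, so 58δ + 6δ² = 36.96.
Rearranged: 6δ² + 58δ − 36.96 = 0.
The positive root is δ = [−58 + √(58² + 4·6·36.96)] / (2·6) = (−58 + 65.200)/12 ≈ 0.600.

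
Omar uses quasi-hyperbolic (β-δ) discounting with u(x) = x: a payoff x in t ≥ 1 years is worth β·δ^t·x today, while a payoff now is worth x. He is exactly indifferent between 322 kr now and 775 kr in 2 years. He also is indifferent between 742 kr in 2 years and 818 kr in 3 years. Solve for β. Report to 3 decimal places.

Both payoffs in the second observation are in the future, so β drops out: δ^2·742 = δ^3·818 ⇒ δ = 742/818 = 0.90709.
Now use the now-vs-future pair: 322 = β·δ^2·775 gives β = 322/(0.82281·775) ≈ 0.505.

β ≈ 0.505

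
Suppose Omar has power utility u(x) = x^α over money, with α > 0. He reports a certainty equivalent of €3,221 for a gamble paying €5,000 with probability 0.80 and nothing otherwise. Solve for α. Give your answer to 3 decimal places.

α ≈ 0.507

The lottery's expected utility is 0.80·u(5000) + 0.20·u(0) = 0.80·5000^α (since u(0) = 0 for α > 0).
Equating: 3221^α = 0.80·5000^α, i.e. 0.6442^α = 0.80.
Take logs: α = ln 0.80 / ln(3221/5000) ≈ 0.50744.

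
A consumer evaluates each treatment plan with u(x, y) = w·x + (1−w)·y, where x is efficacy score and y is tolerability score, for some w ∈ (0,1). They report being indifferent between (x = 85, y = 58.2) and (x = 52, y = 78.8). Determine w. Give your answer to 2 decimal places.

w = 0.38

Equating utilities: w·85 + (1−w)·58.2 = w·52 + (1−w)·78.8.
w·(85−52) = (1−w)·(78.8−58.2), i.e. w·33 = (1−w)·20.6.
The marginal rate of substitution is 20.6/33, so w = 20.6/(33+20.6) = 0.38.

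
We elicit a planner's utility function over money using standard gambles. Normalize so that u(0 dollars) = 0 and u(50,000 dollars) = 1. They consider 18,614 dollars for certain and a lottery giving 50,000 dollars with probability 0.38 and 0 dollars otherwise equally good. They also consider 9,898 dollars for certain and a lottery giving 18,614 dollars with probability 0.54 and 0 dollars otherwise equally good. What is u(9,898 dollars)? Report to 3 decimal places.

From the first indifference, u(18,614 dollars) = 0.38·u(50,000 dollars) + 0.62·u(0 dollars) = 0.38·1 + 0.62·0 = 0.38.
Chaining: u(9,898 dollars) = 0.54·0.38 + 0.46·0.00 = 0.2052.

0.205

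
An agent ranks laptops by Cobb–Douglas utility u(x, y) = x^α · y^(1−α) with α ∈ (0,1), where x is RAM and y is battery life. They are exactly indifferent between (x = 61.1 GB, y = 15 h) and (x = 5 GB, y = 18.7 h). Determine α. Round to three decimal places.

α ≈ 0.081

Set the two utilities equal: 61.1^α·15^(1−α) = 5^α·18.7^(1−α).
Taking logs: α·ln 61.1 + (1−α)·ln 15 = α·ln 5 + (1−α)·ln 18.7, i.e. α·2.503074 = (1−α)·0.220473.
With A = 2.503074 and B = 0.220473: α·A = (1−α)·B, so α = B/(A+B) = 0.220473/2.723547 ≈ 0.081.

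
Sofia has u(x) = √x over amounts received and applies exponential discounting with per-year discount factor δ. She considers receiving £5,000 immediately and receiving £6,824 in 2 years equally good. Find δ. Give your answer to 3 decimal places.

δ ≈ 0.925

Equating discounted utilities: u(5000) = δ^2·u(6824) ⇒ δ^2 = u(5000)/u(6824).
Since u(x) = √x, δ^2 = √(5000/6824) = 0.85598.
Taking the square root: δ = 0.85598^(1/2) ≈ 0.925.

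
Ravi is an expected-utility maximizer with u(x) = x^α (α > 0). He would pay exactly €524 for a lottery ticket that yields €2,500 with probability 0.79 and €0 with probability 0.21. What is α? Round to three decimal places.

α ≈ 0.151

Since u(0) = 0, the lottery's EU is 0.79·2500^α.
Setting u(524) equal to that: 524^α = 0.79·2500^α ⇒ (524/2500)^α = 0.79.
α = ln(0.79) / ln(524/2500) = -0.235722/-1.562554 ≈ 0.151.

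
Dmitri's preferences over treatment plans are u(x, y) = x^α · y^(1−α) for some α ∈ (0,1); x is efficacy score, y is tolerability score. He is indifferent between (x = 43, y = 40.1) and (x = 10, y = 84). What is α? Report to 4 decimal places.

The Cobb–Douglas utilities coincide, so 43^α·40.1^(1−α) = 10^α·84^(1−α).
(43/10)^α = (84/40.1)^(1−α); take logs: α·ln(43/10) = (1−α)·ln(84/40.1), i.e. α·1.4586150 = (1−α)·0.7394405.
Thus α·(2.1980555) = 0.7394405, so α = 0.7394405/2.1980555 ≈ 0.3364.

α ≈ 0.3364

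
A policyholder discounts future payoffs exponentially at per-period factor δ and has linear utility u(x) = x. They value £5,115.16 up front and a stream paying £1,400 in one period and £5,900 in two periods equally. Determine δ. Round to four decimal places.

δ ≈ 0.8200

The stream is worth 1400δ + 5900δ² today, so 1400δ + 5900δ² = 5115.16.
Rearranged: 5900δ² + 1400δ − 5115.16 = 0.
δ = (−1400 + √(1400² + 4·5900·5115.16)) / (2·5900) = (−1400 + √122677776.00) / 11800 ≈ 0.8200.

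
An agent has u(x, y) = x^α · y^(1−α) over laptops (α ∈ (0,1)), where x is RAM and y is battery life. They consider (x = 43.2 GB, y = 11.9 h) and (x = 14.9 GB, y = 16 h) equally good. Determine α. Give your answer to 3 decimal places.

α ≈ 0.218

Indifference: 43.2^α · 11.9^(1−α) = 14.9^α · 16^(1−α).
(43.2/14.9)^α = (16/11.9)^(1−α); take logs: α·ln(43.2/14.9) = (1−α)·ln(16/11.9), i.e. α·1.064479 = (1−α)·0.296050.
With A = 1.064479 and B = 0.296050: α·A = (1−α)·B, so α = B/(A+B) = 0.296050/1.360529 ≈ 0.218.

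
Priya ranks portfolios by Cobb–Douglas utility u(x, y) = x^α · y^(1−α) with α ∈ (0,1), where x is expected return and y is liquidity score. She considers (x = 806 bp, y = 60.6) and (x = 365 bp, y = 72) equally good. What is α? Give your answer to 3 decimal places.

Set the two utilities equal: 806^α·60.6^(1−α) = 365^α·72^(1−α).
Rearrange to (806/365)^α = (72/60.6)^(1−α) and take logs: α·0.792186 = (1−α)·0.172371.
With A = 0.792186 and B = 0.172371: α·A = (1−α)·B, so α = B/(A+B) = 0.172371/0.964557 ≈ 0.179.

α ≈ 0.179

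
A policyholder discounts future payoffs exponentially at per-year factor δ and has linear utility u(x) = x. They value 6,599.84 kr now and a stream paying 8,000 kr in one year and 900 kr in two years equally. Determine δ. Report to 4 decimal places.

Present value of the stream is 8000·δ + 900·δ². Indifference gives 8000δ + 900δ² = 6599.84.
That is, 900δ² + 8000δ − 6599.84 = 0, a quadratic in δ.
By the quadratic formula (taking the positive root), δ = (−8000 + √87759424.00) / 1800 ≈ 0.7600.

δ ≈ 0.7600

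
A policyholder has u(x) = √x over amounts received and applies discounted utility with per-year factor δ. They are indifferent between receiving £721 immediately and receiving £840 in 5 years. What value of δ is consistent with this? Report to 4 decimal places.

δ ≈ 0.9848

The payoff in 5 years is discounted by δ^5, so u(721) = δ^5·u(840) and δ^5 = u(721)/u(840).
Since u(x) = √x, δ^5 = √(721/840) = 0.92646.
Taking the 5th root: δ = 0.92646^(1/5) ≈ 0.9848.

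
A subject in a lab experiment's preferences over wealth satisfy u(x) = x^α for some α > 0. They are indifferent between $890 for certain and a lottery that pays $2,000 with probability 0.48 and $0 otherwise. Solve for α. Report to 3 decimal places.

Since u(0) = 0, the lottery's EU is 0.48·2000^α.
Setting u(890) equal to that: 890^α = 0.48·2000^α ⇒ (890/2000)^α = 0.48.
α = ln(0.48) / ln(890/2000) = -0.733969/-0.809681 ≈ 0.906.

α ≈ 0.906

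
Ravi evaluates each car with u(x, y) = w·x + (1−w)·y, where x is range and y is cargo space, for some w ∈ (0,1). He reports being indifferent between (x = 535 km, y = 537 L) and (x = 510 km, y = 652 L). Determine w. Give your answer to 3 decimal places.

w = 0.821

Indifference: w·535 + (1−w)·537 = w·510 + (1−w)·652.
w·(535−510) = (1−w)·(652−537), i.e. w·25 = (1−w)·115.
The marginal rate of substitution is 115/25, so w = 115/(25+115) = 0.821.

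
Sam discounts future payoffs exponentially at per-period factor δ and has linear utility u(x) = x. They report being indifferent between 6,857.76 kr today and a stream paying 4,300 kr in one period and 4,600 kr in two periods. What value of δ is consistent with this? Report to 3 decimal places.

Equating present values: 6857.76 = 4300δ + 4600δ².
So 4600δ² + 4300δ − 6857.76 = 0.
The positive root is δ = [−4300 + √(4300² + 4·4600·6857.76)] / (2·4600) = (−4300 + 12028.000)/9200 ≈ 0.840.

δ ≈ 0.840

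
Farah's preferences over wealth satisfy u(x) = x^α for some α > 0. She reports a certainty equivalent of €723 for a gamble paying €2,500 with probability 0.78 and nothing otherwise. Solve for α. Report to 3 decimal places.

α ≈ 0.200

EU(lottery) = 0.78·2500^α + 0.22·0 = 0.78·2500^α.
Equating: 723^α = 0.78·2500^α, i.e. 0.2892^α = 0.78.
Take logs: α = ln 0.78 / ln(723/2500) ≈ 0.20027.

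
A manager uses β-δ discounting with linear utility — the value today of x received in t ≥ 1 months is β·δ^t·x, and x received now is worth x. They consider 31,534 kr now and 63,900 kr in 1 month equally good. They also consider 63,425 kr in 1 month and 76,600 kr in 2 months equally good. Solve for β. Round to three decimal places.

β ≈ 0.596

Both payoffs in the second observation are in the future, so β drops out: δ^1·63425 = δ^2·76600 ⇒ δ = 63425/76600 = 0.82800.
Now use the now-vs-future pair: 31534 = β·δ·63900 gives β = 31534/(0.82800·63900) ≈ 0.596.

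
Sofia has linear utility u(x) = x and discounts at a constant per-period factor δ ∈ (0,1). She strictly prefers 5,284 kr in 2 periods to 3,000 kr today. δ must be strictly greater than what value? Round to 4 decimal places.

The preference means 3000 < δ^2·5284.
So δ^2 > 3000/5284 = 0.56775; taking the square root of both positive sides preserves the inequality.
δ > 0.56775^(1/2) = 0.7535.

δ > 0.7535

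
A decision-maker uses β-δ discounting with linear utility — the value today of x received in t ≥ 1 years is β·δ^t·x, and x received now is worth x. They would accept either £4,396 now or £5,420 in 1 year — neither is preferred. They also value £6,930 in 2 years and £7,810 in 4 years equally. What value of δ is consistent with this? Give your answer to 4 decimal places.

From the later pair, β·δ^2·6930 = β·δ^4·7810; dividing through, δ^2 = 6930/7810 = 0.88732, so δ = 0.94198.

δ ≈ 0.9420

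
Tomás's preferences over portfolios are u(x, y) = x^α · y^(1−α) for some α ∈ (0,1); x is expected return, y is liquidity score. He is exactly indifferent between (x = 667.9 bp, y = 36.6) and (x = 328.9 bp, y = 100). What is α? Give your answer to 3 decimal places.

α ≈ 0.587

The Cobb–Douglas utilities coincide, so 667.9^α·36.6^(1−α) = 328.9^α·100^(1−α).
(667.9/328.9)^α = (100/36.6)^(1−α); take logs: α·ln(667.9/328.9) = (1−α)·ln(100/36.6), i.e. α·0.708385 = (1−α)·1.005122.
Thus α·(1.713507) = 1.005122, so α = 1.005122/1.713507 ≈ 0.587.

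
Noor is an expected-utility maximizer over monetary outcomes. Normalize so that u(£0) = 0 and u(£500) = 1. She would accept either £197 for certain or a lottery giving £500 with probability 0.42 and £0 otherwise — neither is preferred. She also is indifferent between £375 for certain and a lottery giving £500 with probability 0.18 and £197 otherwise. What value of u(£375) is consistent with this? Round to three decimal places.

0.524

First, u(£197) = 0.42·u(£500) + 0.58·u(£0) = 0.42.
Then u(£375) = 0.18·u(£500) + 0.82·u(£197) = 0.18·1.00 + 0.82·0.42 = 0.5244.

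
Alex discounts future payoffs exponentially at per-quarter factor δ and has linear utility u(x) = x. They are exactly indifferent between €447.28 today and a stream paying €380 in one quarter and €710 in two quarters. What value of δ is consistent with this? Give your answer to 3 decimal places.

δ ≈ 0.570

The stream is worth 380δ + 710δ² today, so 380δ + 710δ² = 447.28.
That is, 710δ² + 380δ − 447.28 = 0, a quadratic in δ.
δ = (−380 + √(380² + 4·710·447.28)) / (2·710) = (−380 + √1414675.20) / 1420 ≈ 0.570.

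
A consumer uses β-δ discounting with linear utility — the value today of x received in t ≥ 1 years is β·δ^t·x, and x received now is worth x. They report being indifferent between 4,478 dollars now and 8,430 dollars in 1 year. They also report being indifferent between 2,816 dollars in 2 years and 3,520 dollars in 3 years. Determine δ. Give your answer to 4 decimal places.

δ ≈ 0.8000

From the later pair, β·δ^2·2816 = β·δ^3·3520; dividing through, δ = 2816/3520 = 0.80000.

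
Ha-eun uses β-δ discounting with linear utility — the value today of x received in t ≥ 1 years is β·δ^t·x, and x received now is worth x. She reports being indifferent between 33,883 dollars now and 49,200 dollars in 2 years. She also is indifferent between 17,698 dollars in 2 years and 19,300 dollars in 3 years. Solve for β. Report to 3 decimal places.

β ≈ 0.819

From the later pair, β·δ^2·17698 = β·δ^3·19300; dividing through, δ = 17698/19300 = 0.91699.
The first indifference: 33883 = β·δ^2·49200, so β = 33883/(δ^2·49200) = 33883/(0.84088·49200) ≈ 0.819.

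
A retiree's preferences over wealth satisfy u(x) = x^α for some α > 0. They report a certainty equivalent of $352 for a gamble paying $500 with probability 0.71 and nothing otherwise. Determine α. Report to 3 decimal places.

α ≈ 0.976

EU(lottery) = 0.71·500^α + 0.29·0 = 0.71·500^α.
Indifference: 352^α = 0.71·500^α, so (352/500)^α = 0.71.
Take logs: α = ln 0.71 / ln(352/500) ≈ 0.97582.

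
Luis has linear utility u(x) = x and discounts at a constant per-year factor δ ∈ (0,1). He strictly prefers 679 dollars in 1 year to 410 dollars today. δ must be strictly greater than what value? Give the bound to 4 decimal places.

δ > 0.6038

The preference means 410 < δ·679.
So δ > 410/679 = 0.60383.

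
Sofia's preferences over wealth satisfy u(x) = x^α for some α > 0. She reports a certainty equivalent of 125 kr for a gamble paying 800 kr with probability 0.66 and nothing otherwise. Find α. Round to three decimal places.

α ≈ 0.224

EU(lottery) = 0.66·800^α + 0.34·0 = 0.66·800^α.
Setting u(125) equal to that: 125^α = 0.66·800^α ⇒ (125/800)^α = 0.66.
Taking logs: α·ln(125/800) = ln(0.66), so α = -0.415515 / -1.856298 ≈ 0.224.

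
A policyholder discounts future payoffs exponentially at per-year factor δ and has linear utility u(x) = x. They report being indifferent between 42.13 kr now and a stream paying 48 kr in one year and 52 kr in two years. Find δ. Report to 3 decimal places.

δ ≈ 0.550

The stream is worth 48δ + 52δ² today, so 48δ + 52δ² = 42.13.
Rearranged: 52δ² + 48δ − 42.13 = 0.
The positive root is δ = [−48 + √(48² + 4·52·42.13)] / (2·52) = (−48 + 105.200)/104 ≈ 0.550.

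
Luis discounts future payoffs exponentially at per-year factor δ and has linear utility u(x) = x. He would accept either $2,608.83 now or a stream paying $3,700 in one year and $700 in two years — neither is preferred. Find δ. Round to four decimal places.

δ ≈ 0.6300

Present value of the stream is 3700·δ + 700·δ². Indifference gives 3700δ + 700δ² = 2608.83.
That is, 700δ² + 3700δ − 2608.83 = 0, a quadratic in δ.
The positive root is δ = [−3700 + √(3700² + 4·700·2608.83)] / (2·700) = (−3700 + 4582.000)/1400 ≈ 0.6300.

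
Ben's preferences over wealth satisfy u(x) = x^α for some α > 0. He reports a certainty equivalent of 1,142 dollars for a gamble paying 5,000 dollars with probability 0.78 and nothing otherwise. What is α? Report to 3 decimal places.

α ≈ 0.168

EU(lottery) = 0.78·5000^α + 0.22·0 = 0.78·5000^α.
Setting u(1142) equal to that: 1142^α = 0.78·5000^α ⇒ (1142/5000)^α = 0.78.
Take logs: α = ln 0.78 / ln(1142/5000) ≈ 0.16826.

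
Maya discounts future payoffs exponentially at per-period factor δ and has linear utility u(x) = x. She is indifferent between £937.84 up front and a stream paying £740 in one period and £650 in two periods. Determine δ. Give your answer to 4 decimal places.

Present value of the stream is 740·δ + 650·δ². Indifference gives 740δ + 650δ² = 937.84.
Rearranged: 650δ² + 740δ − 937.84 = 0.
The positive root is δ = [−740 + √(740² + 4·650·937.84)] / (2·650) = (−740 + 1728.000)/1300 ≈ 0.7600.

δ ≈ 0.7600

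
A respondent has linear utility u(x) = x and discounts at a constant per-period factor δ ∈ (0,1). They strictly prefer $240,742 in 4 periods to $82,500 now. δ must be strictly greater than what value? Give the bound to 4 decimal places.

Comparing present values: 82500 < δ^4·240742.
Dividing by 240742: δ^4 > 0.34269. Both sides are positive, so the 4th root keeps the direction.
δ > 0.34269^(1/4) = 0.7651.

δ > 0.7651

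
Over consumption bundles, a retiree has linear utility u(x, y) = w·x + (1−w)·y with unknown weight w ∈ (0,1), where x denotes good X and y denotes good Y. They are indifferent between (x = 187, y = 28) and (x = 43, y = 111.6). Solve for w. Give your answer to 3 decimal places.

Indifference: w·187 + (1−w)·28 = w·43 + (1−w)·111.6.
Rearranging, 144·w − 83.6·(1−w) = 0.
So w/(1−w) = 83.6/144 = 0.5806, giving w = 83.6/(144+83.6) = 0.367.

w = 0.367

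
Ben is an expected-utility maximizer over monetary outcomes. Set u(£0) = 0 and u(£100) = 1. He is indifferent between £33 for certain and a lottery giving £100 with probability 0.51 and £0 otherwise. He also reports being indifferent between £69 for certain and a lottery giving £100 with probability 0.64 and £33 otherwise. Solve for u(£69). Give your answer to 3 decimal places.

0.824

The first gamble pins u(£33): it must equal 0.51·1 + 0.49·0 = 0.51.
Then u(£69) = 0.64·u(£100) + 0.36·u(£33) = 0.64·1.00 + 0.36·0.51 = 0.8236.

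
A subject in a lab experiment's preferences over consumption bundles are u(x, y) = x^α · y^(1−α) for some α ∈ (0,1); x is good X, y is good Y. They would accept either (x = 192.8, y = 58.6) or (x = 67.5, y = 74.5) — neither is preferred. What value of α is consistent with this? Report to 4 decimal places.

α ≈ 0.1862

The Cobb–Douglas utilities coincide, so 192.8^α·58.6^(1−α) = 67.5^α·74.5^(1−α).
Rearrange to (192.8/67.5)^α = (74.5/58.6)^(1−α) and take logs: α·1.0495258 = (1−α)·0.2400644.
Thus α·(1.2895902) = 0.2400644, so α = 0.2400644/1.2895902 ≈ 0.1862.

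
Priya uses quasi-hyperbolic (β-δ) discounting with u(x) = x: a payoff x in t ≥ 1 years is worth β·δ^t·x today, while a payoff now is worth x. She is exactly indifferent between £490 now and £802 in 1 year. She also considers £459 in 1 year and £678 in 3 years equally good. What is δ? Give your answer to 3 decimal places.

δ ≈ 0.823

The second indifference involves only future payoffs, so β cancels: β·δ^1·459 = β·δ^3·678, giving δ^2 = 459/678 = 0.67699, so δ = 0.82279.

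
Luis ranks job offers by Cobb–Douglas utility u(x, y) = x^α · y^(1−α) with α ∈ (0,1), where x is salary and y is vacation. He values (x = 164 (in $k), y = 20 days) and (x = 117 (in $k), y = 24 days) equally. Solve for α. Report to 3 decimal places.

The Cobb–Douglas utilities coincide, so 164^α·20^(1−α) = 117^α·24^(1−α).
Rearrange to (164/117)^α = (24/20)^(1−α) and take logs: α·0.337692 = (1−α)·0.182322.
Thus α·(0.520014) = 0.182322, so α = 0.182322/0.520014 ≈ 0.351.

α ≈ 0.351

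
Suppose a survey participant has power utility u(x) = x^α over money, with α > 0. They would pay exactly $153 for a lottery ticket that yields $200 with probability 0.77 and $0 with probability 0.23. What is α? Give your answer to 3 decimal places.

α ≈ 0.976

EU(lottery) = 0.77·200^α + 0.23·0 = 0.77·200^α.
Setting u(153) equal to that: 153^α = 0.77·200^α ⇒ (153/200)^α = 0.77.
α = ln(0.77) / ln(153/200) = -0.261365/-0.267879 ≈ 0.976.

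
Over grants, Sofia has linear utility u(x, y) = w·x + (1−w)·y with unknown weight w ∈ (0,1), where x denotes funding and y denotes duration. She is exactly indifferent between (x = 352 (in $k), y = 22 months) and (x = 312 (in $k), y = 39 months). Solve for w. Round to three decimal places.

w = 0.298

u(352,22) = u(312,39) means w·352 + (1−w)·22 = w·312 + (1−w)·39.
w·(352−312) = (1−w)·(39−22), i.e. w·40 = (1−w)·17.
So w/(1−w) = 17/40 = 0.4250, giving w = 17/(40+17) = 0.298.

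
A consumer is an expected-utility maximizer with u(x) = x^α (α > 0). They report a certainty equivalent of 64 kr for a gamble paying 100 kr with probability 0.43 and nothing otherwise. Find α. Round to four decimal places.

The lottery's expected utility is 0.43·u(100) + 0.57·u(0) = 0.43·100^α (since u(0) = 0 for α > 0).
Setting u(64) equal to that: 64^α = 0.43·100^α ⇒ (64/100)^α = 0.43.
α = ln(0.43) / ln(64/100) = -0.8439701/-0.4462871 ≈ 1.8911.

α ≈ 1.8911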